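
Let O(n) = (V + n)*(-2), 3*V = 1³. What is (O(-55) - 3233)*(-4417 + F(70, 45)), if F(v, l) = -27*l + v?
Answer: 17373834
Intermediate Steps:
F(v, l) = v - 27*l
V = ⅓ (V = (⅓)*1³ = (⅓)*1 = ⅓ ≈ 0.33333)
O(n) = -⅔ - 2*n (O(n) = (⅓ + n)*(-2) = -⅔ - 2*n)
(O(-55) - 3233)*(-4417 + F(70, 45)) = ((-⅔ - 2*(-55)) - 3233)*(-4417 + (70 - 27*45)) = ((-⅔ + 110) - 3233)*(-4417 + (70 - 1215)) = (328/3 - 3233)*(-4417 - 1145) = -9371/3*(-5562) = 17373834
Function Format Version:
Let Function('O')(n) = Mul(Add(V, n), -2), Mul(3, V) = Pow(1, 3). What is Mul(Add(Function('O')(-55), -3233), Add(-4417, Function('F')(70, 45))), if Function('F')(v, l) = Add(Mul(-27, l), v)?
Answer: 17373834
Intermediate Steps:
Function('F')(v, l) = Add(v, Mul(-27, l))
V = Rational(1, 3) (V = Mul(Rational(1, 3), Pow(1, 3)) = Mul(Rational(1, 3), 1) = Rational(1, 3) ≈ 0.33333)
Function('O')(n) = Add(Rational(-2, 3), Mul(-2, n)) (Function('O')(n) = Mul(Add(Rational(1, 3), n), -2) = Add(Rational(-2, 3), Mul(-2, n)))
Mul(Add(Function('O')(-55), -3233), Add(-4417, Function('F')(70, 45))) = Mul(Add(Add(Rational(-2, 3), Mul(-2, -55)), -3233), Add(-4417, Add(70, Mul(-27, 45)))) = Mul(Add(Add(Rational(-2, 3), 110), -3233), Add(-4417, Add(70, -1215))) = Mul(Add(Rational(328, 3), -3233), Add(-4417, -1145)) = Mul(Rational(-9371, 3), -5562) = 17373834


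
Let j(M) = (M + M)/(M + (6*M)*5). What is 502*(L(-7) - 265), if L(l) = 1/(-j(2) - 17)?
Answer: -70388432/529 ≈ -1.3306e+5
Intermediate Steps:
j(M) = 2/31 (j(M) = (2*M)/(M + 30*M) = (2*M)/((31*M)) = (2*M)*(1/(31*M)) = 2/31)
L(l) = -31/529 (L(l) = 1/(-1*2/31 - 17) = 1/(-2/31 - 17) = 1/(-529/31) = -31/529)
502*(L(-7) - 265) = 502*(-31/529 - 265) = 502*(-140216/529) = -70388432/529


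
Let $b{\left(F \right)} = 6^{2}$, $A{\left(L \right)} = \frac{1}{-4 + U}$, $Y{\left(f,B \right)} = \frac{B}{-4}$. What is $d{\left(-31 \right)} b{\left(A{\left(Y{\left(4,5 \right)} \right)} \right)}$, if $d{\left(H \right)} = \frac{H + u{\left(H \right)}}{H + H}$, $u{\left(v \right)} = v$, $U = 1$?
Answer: $36$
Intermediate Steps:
$Y{\left(f,B \right)} = - \frac{B}{4}$ ($Y{\left(f,B \right)} = B \left(- \frac{1}{4}\right) = - \frac{B}{4}$)
$d{\left(H \right)} = 1$ ($d{\left(H \right)} = \frac{H + H}{H + H} = \frac{2 H}{2 H} = 2 H \frac{1}{2 H} = 1$)
$A{\left(L \right)} = - \frac{1}{3}$ ($A{\left(L \right)} = \frac{1}{-4 + 1} = \frac{1}{-3} = - \frac{1}{3}$)
$b{\left(F \right)} = 36$
$d{\left(-31 \right)} b{\left(A{\left(Y{\left(4,5 \right)} \right)} \right)} = 1 \cdot 36 = 36$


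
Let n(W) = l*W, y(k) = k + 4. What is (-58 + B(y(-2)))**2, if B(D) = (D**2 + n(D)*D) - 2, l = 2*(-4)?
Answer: 7744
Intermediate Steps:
y(k) = 4 + k
l = -8
n(W) = -8*W
B(D) = -2 - 7*D**2 (B(D) = (D**2 + (-8*D)*D) - 2 = (D**2 - 8*D**2) - 2 = -7*D**2 - 2 = -2 - 7*D**2)
(-58 + B(y(-2)))**2 = (-58 + (-2 - 7*(4 - 2)**2))**2 = (-58 + (-2 - 7*2**2))**2 = (-58 + (-2 - 7*4))**2 = (-58 + (-2 - 28))**2 = (-58 - 30)**2 = (-88)**2 = 7744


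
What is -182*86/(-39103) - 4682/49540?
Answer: 296159917/968581310 ≈ 0.30577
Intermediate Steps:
-182*86/(-39103) - 4682/49540 = -15652*(-1/39103) - 4682*1/49540 = 15652/39103 - 2341/24770 = 296159917/968581310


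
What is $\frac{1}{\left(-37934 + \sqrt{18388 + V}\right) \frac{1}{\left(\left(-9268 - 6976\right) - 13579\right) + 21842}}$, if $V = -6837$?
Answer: $\frac{302751254}{1438976805} + \frac{7981 \sqrt{11551}}{1438976805} \approx 0.21099$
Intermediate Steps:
$\frac{1}{\left(-37934 + \sqrt{18388 + V}\right) \frac{1}{\left(\left(-9268 - 6976\right) - 13579\right) + 21842}} = \frac{1}{\left(-37934 + \sqrt{18388 - 6837}\right) \frac{1}{\left(\left(-9268 - 6976\right) - 13579\right) + 21842}} = \frac{1}{\left(-37934 + \sqrt{11551}\right) \frac{1}{\left(-16244 - 13579\right) + 21842}} = \frac{1}{\left(-37934 + \sqrt{11551}\right) \frac{1}{-29823 + 21842}} = \frac{1}{\left(-37934 + \sqrt{11551}\right) \frac{1}{-7981}} = \frac{1}{\left(-37934 + \sqrt{11551}\right) \left(- \frac{1}{7981}\right)} = \frac{1}{\frac{37934}{7981} - \frac{\sqrt{11551}}{7981}}$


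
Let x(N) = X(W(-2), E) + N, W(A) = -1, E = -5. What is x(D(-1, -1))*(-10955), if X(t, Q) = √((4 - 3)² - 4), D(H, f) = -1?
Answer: 10955 - 10955*I*√3 ≈ 10955.0 - 18975.0*I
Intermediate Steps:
X(t, Q) = I*√3 (X(t, Q) = √(1² - 4) = √(1 - 4) = √(-3) = I*√3)
x(N) = N + I*√3 (x(N) = I*√3 + N = N + I*√3)
x(D(-1, -1))*(-10955) = (-1 + I*√3)*(-10955) = 10955 - 10955*I*√3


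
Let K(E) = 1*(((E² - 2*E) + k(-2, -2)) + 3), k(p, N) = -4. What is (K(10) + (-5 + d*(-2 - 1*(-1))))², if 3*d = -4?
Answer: 51076/9 ≈ 5675.1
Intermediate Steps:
d = -4/3 (d = (⅓)*(-4) = -4/3 ≈ -1.3333)
K(E) = -1 + E² - 2*E (K(E) = 1*(((E² - 2*E) - 4) + 3) = 1*((-4 + E² - 2*E) + 3) = 1*(-1 + E² - 2*E) = -1 + E² - 2*E)
(K(10) + (-5 + d*(-2 - 1*(-1))))² = ((-1 + 10² - 2*10) + (-5 - 4*(-2 - 1*(-1))/3))² = ((-1 + 100 - 20) + (-5 - 4*(-2 + 1)/3))² = (79 + (-5 - 4/3*(-1)))² = (79 + (-5 + 4/3))² = (79 - 11/3)² = (226/3)² = 51076/9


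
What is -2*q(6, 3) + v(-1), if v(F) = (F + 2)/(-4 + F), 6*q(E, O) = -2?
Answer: 7/15 ≈ 0.46667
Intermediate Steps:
q(E, O) = -⅓ (q(E, O) = (⅙)*(-2) = -⅓)
v(F) = (2 + F)/(-4 + F)
-2*q(6, 3) + v(-1) = -2*(-⅓) + (2 - 1)/(-4 - 1) = ⅔ + 1/(-5) = ⅔ - ⅕*1 = ⅔ - ⅕ = 7/15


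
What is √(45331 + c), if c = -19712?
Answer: √25619 ≈ 160.06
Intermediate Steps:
√(45331 + c) = √(45331 - 19712) = √25619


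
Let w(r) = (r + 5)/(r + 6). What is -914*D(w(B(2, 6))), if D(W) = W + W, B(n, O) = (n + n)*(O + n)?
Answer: -33818/19 ≈ -1779.9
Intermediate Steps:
B(n, O) = 2*n*(O + n) (B(n, O) = (2*n)*(O + n) = 2*n*(O + n))
w(r) = (5 + r)/(6 + r)
D(W) = 2*W
-914*D(w(B(2, 6))) = -1828*(5 + 2*2*(6 + 2))/(6 + 2*2*(6 + 2)) = -1828*(5 + 2*2*8)/(6 + 2*2*8) = -1828*(5 + 32)/(6 + 32) = -1828*37/38 = -914*37/19 = -33818/19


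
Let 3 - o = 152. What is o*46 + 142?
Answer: -6712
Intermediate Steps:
o = -149 (o = 3 - 1*152 = 3 - 152 = -149)
o*46 + 142 = -149*46 + 142 = -6854 + 142 = -6712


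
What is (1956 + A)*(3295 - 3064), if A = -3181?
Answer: -282975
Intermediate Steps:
(1956 + A)*(3295 - 3064) = (1956 - 3181)*(3295 - 3064) = -1225*231 = -282975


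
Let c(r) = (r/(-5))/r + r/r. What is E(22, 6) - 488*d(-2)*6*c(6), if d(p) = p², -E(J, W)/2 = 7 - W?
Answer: -46858/5 ≈ -9371.6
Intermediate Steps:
c(r) = ⅘ (c(r) = (r*(-⅕))/r + 1 = (-r/5)/r + 1 = -⅕ + 1 = ⅘)
E(J, W) = -14 + 2*W (E(J, W) = -2*(7 - W) = -14 + 2*W)
E(22, 6) - 488*d(-2)*6*c(6) = (-14 + 2*6) - 488*(-2)²*6*4/5 = (-14 + 12) - 488*4*6*4/5 = -2 - 11712*4/5 = -2 - 488*96/5 = -2 - 46848/5 = -46858/5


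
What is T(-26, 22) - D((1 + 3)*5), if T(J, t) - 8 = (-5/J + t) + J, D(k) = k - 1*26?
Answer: 265/26 ≈ 10.192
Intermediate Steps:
D(k) = -26 + k (D(k) = k - 26 = -26 + k)
T(J, t) = 8 + J + t - 5/J (T(J, t) = 8 + ((-5/J + t) + J) = 8 + ((t - 5/J) + J) = 8 + (J + t - 5/J) = 8 + J + t - 5/J)
T(-26, 22) - D((1 + 3)*5) = (8 - 26 + 22 - 5/(-26)) - (-26 + (1 + 3)*5) = (8 - 26 + 22 - 5*(-1/26)) - (-26 + 4*5) = (8 - 26 + 22 + 5/26) - (-26 + 20) = 109/26 - 1*(-6) = 109/26 + 6 = 265/26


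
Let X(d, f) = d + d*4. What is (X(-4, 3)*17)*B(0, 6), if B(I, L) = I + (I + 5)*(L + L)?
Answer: -20400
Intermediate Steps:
B(I, L) = I + 2*L*(5 + I) (B(I, L) = I + (5 + I)*(2*L) = I + 2*L*(5 + I))
X(d, f) = 5*d (X(d, f) = d + 4*d = 5*d)
(X(-4, 3)*17)*B(0, 6) = ((5*(-4))*17)*(0 + 10*6 + 2*0*6) = (-20*17)*(0 + 60 + 0) = -340*60 = -20400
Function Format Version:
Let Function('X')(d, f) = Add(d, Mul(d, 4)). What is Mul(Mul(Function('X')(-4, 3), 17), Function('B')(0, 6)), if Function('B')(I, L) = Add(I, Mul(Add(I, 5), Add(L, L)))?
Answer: -20400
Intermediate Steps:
Function('B')(I, L) = Add(I, Mul(2, L, Add(5, I))) (Function('B')(I, L) = Add(I, Mul(Add(5, I), Mul(2, L))) = Add(I, Mul(2, L, Add(5, I))))
Function('X')(d, f) = Mul(5, d) (Function('X')(d, f) = Add(d, Mul(4, d)) = Mul(5, d))
Mul(Mul(Function('X')(-4, 3), 17), Function('B')(0, 6)) = Mul(Mul(Mul(5, -4), 17), Add(0, Mul(10, 6), Mul(2, 0, 6))) = Mul(Mul(-20, 17), Add(0, 60, 0)) = Mul(-340, 60) = -20400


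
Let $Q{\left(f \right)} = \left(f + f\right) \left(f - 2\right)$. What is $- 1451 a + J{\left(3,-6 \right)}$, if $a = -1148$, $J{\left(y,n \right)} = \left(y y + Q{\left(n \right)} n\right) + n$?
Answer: $1665175$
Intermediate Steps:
$Q{\left(f \right)} = 2 f \left(-2 + f\right)$
$J{\left(y,n \right)} = n + y^{2} + 2 n^{2} \left(-2 + n\right)$ ($J{\left(y,n \right)} = \left(y y + 2 n \left(-2 + n\right) n\right) + n = \left(y^{2} + 2 n^{2} \left(-2 + n\right)\right) + n = n + y^{2} + 2 n^{2} \left(-2 + n\right)$)
$- 1451 a + J{\left(3,-6 \right)} = \left(-1451\right) \left(-1148\right) + \left(-6 + 3^{2} + 2 \left(-6\right)^{2} \left(-2 - 6\right)\right) = 1665748 + \left(-6 + 9 + 2 \cdot 36 \left(-8\right)\right) = 1665748 - 573 = 1665175$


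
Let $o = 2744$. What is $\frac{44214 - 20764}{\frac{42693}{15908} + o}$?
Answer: $\frac{10658360}{1248407} \approx 8.5376$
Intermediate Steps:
$\frac{44214 - 20764}{\frac{42693}{15908} + o} = \frac{44214 - 20764}{\frac{42693}{15908} + 2744} = \frac{23450}{42693 \cdot \frac{1}{15908} + 2744} = \frac{23450}{\frac{42693}{15908} + 2744} = \frac{23450}{\frac{43694245}{15908}} = 23450 \cdot \frac{15908}{43694245} = \frac{10658360}{1248407}$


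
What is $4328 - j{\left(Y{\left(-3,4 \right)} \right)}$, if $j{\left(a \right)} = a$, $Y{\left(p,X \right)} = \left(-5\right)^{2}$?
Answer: $4303$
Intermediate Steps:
$Y{\left(p,X \right)} = 25$
$4328 - j{\left(Y{\left(-3,4 \right)} \right)} = 4328 - 25 = 4303$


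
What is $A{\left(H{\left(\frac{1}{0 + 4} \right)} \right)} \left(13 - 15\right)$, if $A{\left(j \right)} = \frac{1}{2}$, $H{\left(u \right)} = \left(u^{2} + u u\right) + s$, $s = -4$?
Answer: $-1$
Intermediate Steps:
$H{\left(u \right)} = -4 + 2 u^{2}$ ($H{\left(u \right)} = \left(u^{2} + u u\right) - 4 = \left(u^{2} + u^{2}\right) - 4 = 2 u^{2} - 4 = -4 + 2 u^{2}$)
$A{\left(j \right)} = \frac{1}{2}$
$A{\left(H{\left(\frac{1}{0 + 4} \right)} \right)} \left(13 - 15\right) = \frac{13 - 15}{2} = \frac{1}{2} \left(-2\right) = -1$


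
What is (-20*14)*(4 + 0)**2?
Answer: -4480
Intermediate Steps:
(-20*14)*(4 + 0)**2 = -280*4**2 = -280*16 = -4480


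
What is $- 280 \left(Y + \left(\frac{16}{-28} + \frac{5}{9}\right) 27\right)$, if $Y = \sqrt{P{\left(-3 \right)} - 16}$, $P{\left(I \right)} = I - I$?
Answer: $120 - 1120 i \approx 120.0 - 1120.0 i$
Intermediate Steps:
$P{\left(I \right)} = 0$
$Y = 4 i$ ($Y = \sqrt{0 - 16} = \sqrt{-16} = 4 i \approx 4.0 i$)
$- 280 \left(Y + \left(\frac{16}{-28} + \frac{5}{9}\right) 27\right) = - 280 \left(4 i + \left(\frac{16}{-28} + \frac{5}{9}\right) 27\right) = - 280 \left(4 i + \left(16 \left(- \frac{1}{28}\right) + 5 \cdot \frac{1}{9}\right) 27\right) = - 280 \left(4 i + \left(- \frac{4}{7} + \frac{5}{9}\right) 27\right) = - 280 \left(4 i - \frac{3}{7}\right) = - 280 \left(- \frac{3}{7} + 4 i\right) = 120 - 1120 i$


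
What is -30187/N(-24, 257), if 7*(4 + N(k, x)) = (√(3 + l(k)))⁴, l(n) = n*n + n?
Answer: -211309/307997 ≈ -0.68608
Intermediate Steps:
l(n) = n + n² (l(n) = n² + n = n + n²)
N(k, x) = -4 + (3 + k*(1 + k))²/7 (N(k, x) = -4 + (√(3 + k*(1 + k)))⁴/7 = -4 + (3 + k*(1 + k))²/7)
-30187/N(-24, 257) = -30187/(-4 + (3 - 24*(1 - 24))²/7) = -30187/(-4 + (3 - 24*(-23))²/7) = -30187/(-4 + (3 + 552)²/7) = -30187/(-4 + (⅐)*555²) = -30187/(-4 + (⅐)*308025) = -30187/(-4 + 308025/7) = -30187/307997/7 = -30187*7/307997 = -211309/307997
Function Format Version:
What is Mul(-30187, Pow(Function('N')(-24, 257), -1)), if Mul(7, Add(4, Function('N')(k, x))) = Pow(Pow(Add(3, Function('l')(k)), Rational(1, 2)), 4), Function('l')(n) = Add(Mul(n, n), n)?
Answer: Rational(-211309, 307997) ≈ -0.68608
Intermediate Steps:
Function('l')(n) = Add(n, Pow(n, 2)) (Function('l')(n) = Add(Pow(n, 2), n) = Add(n, Pow(n, 2)))
Function('N')(k, x) = Add(-4, Mul(Rational(1, 7), Pow(Add(3, Mul(k, Add(1, k))), 2))) (Function('N')(k, x) = Add(-4, Mul(Rational(1, 7), Pow(Pow(Add(3, Mul(k, Add(1, k))), Rational(1, 2)), 4))) = Add(-4, Mul(Rational(1, 7), Pow(Add(3, Mul(k, Add(1, k))), 2))))
Mul(-30187, Pow(Function('N')(-24, 257), -1)) = Mul(-30187, Pow(Add(-4, Mul(Rational(1, 7), Pow(Add(3, Mul(-24, Add(1, -24))), 2))), -1)) = Mul(-30187, Pow(Add(-4, Mul(Rational(1, 7), Pow(Add(3, Mul(-24, -23)), 2))), -1)) = Mul(-30187, Pow(Add(-4, Mul(Rational(1, 7), Pow(Add(3, 552), 2))), -1)) = Mul(-30187, Pow(Add(-4, Mul(Rational(1, 7), Pow(555, 2))), -1)) = Mul(-30187, Pow(Add(-4, Mul(Rational(1, 7), 308025)), -1)) = Mul(-30187, Pow(Add(-4, Rational(308025, 7)), -1)) = Mul(-30187, Pow(Rational(307997, 7), -1)) = Mul(-30187, Rational(7, 307997)) = Rational(-211309, 307997)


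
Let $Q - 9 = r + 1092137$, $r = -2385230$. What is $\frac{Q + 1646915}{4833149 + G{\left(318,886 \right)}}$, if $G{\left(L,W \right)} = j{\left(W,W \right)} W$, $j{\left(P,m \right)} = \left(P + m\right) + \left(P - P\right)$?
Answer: $\frac{353831}{6403141} \approx 0.055259$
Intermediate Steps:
$j{\left(P,m \right)} = P + m$ ($j{\left(P,m \right)} = \left(P + m\right) + 0 = P + m$)
$Q = -1293084$ ($Q = 9 + \left(-2385230 + 1092137\right) = 9 - 1293093 = -1293084$)
$G{\left(L,W \right)} = 2 W^{2}$ ($G{\left(L,W \right)} = \left(W + W\right) W = 2 W W = 2 W^{2}$)
$\frac{Q + 1646915}{4833149 + G{\left(318,886 \right)}} = \frac{-1293084 + 1646915}{4833149 + 2 \cdot 886^{2}} = \frac{353831}{4833149 + 2 \cdot 784996} = \frac{353831}{4833149 + 1569992} = \frac{353831}{6403141}$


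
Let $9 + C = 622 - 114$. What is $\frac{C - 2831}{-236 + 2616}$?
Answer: $- \frac{583}{595} \approx -0.97983$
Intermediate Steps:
$C = 499$ ($C = -9 + \left(622 - 114\right) = -9 + 508 = 499$)
$\frac{C - 2831}{-236 + 2616} = \frac{499 - 2831}{-236 + 2616} = - \frac{2332}{2380} = \left(-2332\right) \frac{1}{2380} = - \frac{583}{595}$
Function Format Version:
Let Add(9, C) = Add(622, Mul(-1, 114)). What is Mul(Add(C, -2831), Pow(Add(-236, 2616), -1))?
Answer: Rational(-583, 595) ≈ -0.97983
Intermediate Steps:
C = 499 (C = Add(-9, Add(622, Mul(-1, 114))) = Add(-9, Add(622, -114)) = Add(-9, 508) = 499)
Mul(Add(C, -2831), Pow(Add(-236, 2616), -1)) = Mul(Add(499, -2831), Pow(Add(-236, 2616), -1)) = Mul(-2332, Pow(2380, -1)) = Mul(-2332, Rational(1, 2380)) = Rational(-583, 595)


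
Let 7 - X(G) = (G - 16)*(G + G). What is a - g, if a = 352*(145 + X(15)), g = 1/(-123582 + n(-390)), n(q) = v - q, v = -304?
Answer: 7911647745/123496 ≈ 64064.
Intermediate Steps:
X(G) = 7 - 2*G*(-16 + G) (X(G) = 7 - (G - 16)*(G + G) = 7 - (-16 + G)*2*G = 7 - 2*G*(-16 + G))
n(q) = -304 - q
g = -1/123496 (g = 1/(-123582 + (-304 - 1*(-390))) = 1/(-123582 + (-304 + 390)) = 1/(-123582 + 86) = 1/(-123496) = -1/123496 ≈ -8.0974e-6)
a = 64064 (a = 352*(145 + (7 - 2*15² + 32*15)) = 352*(145 + (7 - 2*225 + 480)) = 352*(145 + (7 - 450 + 480)) = 352*(145 + 37) = 352*182 = 64064)
a - g = 64064 - 1*(-1/123496) = 64064 + 1/123496 = 7911647745/123496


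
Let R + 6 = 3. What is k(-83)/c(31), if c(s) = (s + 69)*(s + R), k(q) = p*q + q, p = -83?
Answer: 3403/1400 ≈ 2.4307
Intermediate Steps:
R = -3 (R = -6 + 3 = -3)
k(q) = -82*q (k(q) = -83*q + q = -82*q)
c(s) = (-3 + s)*(69 + s) (c(s) = (s + 69)*(s - 3) = (69 + s)*(-3 + s) = (-3 + s)*(69 + s))
k(-83)/c(31) = (-82*(-83))/(-207 + 31² + 66*31) = 6806/(-207 + 961 + 2046) = 6806/2800 = 6806*(1/2800) = 3403/1400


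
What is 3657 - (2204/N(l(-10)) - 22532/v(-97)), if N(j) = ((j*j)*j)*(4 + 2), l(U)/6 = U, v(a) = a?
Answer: 107631881447/31428000 ≈ 3424.7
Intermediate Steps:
l(U) = 6*U
N(j) = 6*j³ (N(j) = (j²*j)*6 = j³*6 = 6*j³)
3657 - (2204/N(l(-10)) - 22532/v(-97)) = 3657 - (2204/((6*(6*(-10))³)) - 22532/(-97)) = 3657 - (2204/((6*(-60)³)) - 22532*(-1/97)) = 3657 - (2204/((6*(-216000))) + 22532/97) = 3657 - (2204/(-1296000) + 22532/97) = 3657 - (2204*(-1/1296000) + 22532/97) = 3657 - (-551/324000 + 22532/97) = 3657 - 1*7300314553/31428000 = 3657 - 7300314553/31428000 = 107631881447/31428000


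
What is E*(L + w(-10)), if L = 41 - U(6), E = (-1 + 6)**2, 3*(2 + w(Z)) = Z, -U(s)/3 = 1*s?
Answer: 4025/3 ≈ 1341.7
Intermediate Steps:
U(s) = -3*s
w(Z) = -2 + Z/3
E = 25 (E = 5**2 = 25)
L = 59 (L = 41 - (-3)*6 = 41 - 1*(-18) = 41 + 18 = 59)
E*(L + w(-10)) = 25*(59 + (-2 + (1/3)*(-10))) = 25*(59 + (-2 - 10/3)) = 25*(59 - 16/3) = 25*(161/3) = 4025/3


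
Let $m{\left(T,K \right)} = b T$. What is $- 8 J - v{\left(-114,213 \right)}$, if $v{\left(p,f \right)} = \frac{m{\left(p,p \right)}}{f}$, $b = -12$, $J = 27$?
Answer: $- \frac{15792}{71} \approx -222.42$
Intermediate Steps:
$m{\left(T,K \right)} = - 12 T$
$v{\left(p,f \right)} = - \frac{12 p}{f}$ ($v{\left(p,f \right)} = \frac{\left(-12\right) p}{f} = - \frac{12 p}{f}$)
$- 8 J - v{\left(-114,213 \right)} = \left(-8\right) 27 - \left(-12\right) \left(-114\right) \frac{1}{213} = -216 - \left(-12\right) \left(-114\right) \frac{1}{213} = -216 - \frac{456}{71} = - \frac{15792}{71}$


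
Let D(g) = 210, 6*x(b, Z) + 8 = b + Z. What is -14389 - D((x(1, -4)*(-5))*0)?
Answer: -14599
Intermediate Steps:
x(b, Z) = -4/3 + Z/6 + b/6 (x(b, Z) = -4/3 + (b + Z)/6 = -4/3 + (Z + b)/6 = -4/3 + (Z/6 + b/6) = -4/3 + Z/6 + b/6)
-14389 - D((x(1, -4)*(-5))*0) = -14389 - 1*210 = -14389 - 210 = -14599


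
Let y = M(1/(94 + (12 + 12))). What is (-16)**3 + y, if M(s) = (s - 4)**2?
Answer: -56810863/13924 ≈ -4080.1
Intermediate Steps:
M(s) = (-4 + s)**2
y = 221841/13924 (y = (-4 + 1/(94 + (12 + 12)))**2 = (-4 + 1/(94 + 24))**2 = (-4 + 1/118)**2 = (-471/118)**2 = 221841/13924 ≈ 15.932)
(-16)**3 + y = (-16)**3 + 221841/13924 = -4096 + 221841/13924 = -56810863/13924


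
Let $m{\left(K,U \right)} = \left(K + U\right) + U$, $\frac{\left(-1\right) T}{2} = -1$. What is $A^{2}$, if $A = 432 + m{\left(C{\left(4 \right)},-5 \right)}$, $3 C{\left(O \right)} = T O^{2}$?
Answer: $\frac{1684804}{9} \approx 1.872 \cdot 10^{5}$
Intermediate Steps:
$T = 2$ ($T = \left(-2\right) \left(-1\right) = 2$)
$C{\left(O \right)} = \frac{2 O^{2}}{3}$
$m{\left(K,U \right)} = K + 2 U$
$A = \frac{1298}{3}$ ($A = 432 + \left(\frac{2 \cdot 4^{2}}{3} + 2 \left(-5\right)\right) = 432 + \left(\frac{2}{3} \cdot 16 - 10\right) = 432 + \left(\frac{32}{3} - 10\right) = 432 + \frac{2}{3} = \frac{1298}{3} \approx 432.67$)
$A^{2} = \left(\frac{1298}{3}\right)^{2} = \frac{1684804}{9}$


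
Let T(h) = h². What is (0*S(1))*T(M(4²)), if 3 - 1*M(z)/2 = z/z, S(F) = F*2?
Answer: 0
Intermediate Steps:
S(F) = 2*F
M(z) = 4 (M(z) = 6 - 2*z/z = 6 - 2*1 = 6 - 2 = 4)
(0*S(1))*T(M(4²)) = (0*(2*1))*4² = (0*2)*16 = 0*16 = 0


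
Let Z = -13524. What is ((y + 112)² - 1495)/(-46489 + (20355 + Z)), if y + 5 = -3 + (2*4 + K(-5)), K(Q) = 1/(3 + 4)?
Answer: -271485/971621 ≈ -0.27941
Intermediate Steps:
K(Q) = ⅐ (K(Q) = 1/7 = ⅐)
y = ⅐ (y = -5 + (-3 + (2*4 + ⅐)) = -5 + (-3 + (8 + ⅐)) = -5 + (-3 + 57/7) = -5 + 36/7 = ⅐ ≈ 0.14286)
((y + 112)² - 1495)/(-46489 + (20355 + Z)) = ((⅐ + 112)² - 1495)/(-46489 + (20355 - 13524)) = ((785/7)² - 1495)/(-46489 + 6831) = (616225/49 - 1495)/(-39658) = (542970/49)*(-1/39658) = -271485/971621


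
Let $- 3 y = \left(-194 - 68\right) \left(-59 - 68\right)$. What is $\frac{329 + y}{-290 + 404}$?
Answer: $- \frac{32287}{342} \approx -94.406$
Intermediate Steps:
$y = - \frac{33274}{3}$ ($y = - \frac{\left(-194 - 68\right) \left(-59 - 68\right)}{3} = - \frac{\left(-262\right) \left(-59 - 68\right)}{3} = - \frac{\left(-262\right) \left(-127\right)}{3} = \left(- \frac{1}{3}\right) 33274 = - \frac{33274}{3} \approx -11091.0$)
$\frac{329 + y}{-290 + 404} = \frac{329 - \frac{33274}{3}}{-290 + 404} = - \frac{32287}{3 \cdot 114} = \left(- \frac{32287}{3}\right) \frac{1}{114} = - \frac{32287}{342}$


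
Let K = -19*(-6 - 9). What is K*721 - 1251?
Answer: 204234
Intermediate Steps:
K = 285 (K = -19*(-15) = 285)
K*721 - 1251 = 285*721 - 1251 = 205485 - 1251 = 204234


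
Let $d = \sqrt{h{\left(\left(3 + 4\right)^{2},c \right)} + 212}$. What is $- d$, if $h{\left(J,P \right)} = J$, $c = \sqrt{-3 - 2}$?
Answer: $- 3 \sqrt{29} \approx -16.155$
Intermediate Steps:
$c = i \sqrt{5}$ ($c = \sqrt{-5} = i \sqrt{5} \approx 2.2361 i$)
$d = 3 \sqrt{29}$ ($d = \sqrt{\left(3 + 4\right)^{2} + 212} = \sqrt{7^{2} + 212} = \sqrt{49 + 212} = \sqrt{261} = 3 \sqrt{29} \approx 16.155$)
$- d = - 3 \sqrt{29}$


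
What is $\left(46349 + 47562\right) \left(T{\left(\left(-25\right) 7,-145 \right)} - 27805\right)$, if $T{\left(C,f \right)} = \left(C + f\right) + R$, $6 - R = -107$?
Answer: $-2630634932$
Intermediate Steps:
$R = 113$ ($R = 6 - -107 = 6 + 107 = 113$)
$T{\left(C,f \right)} = 113 + C + f$ ($T{\left(C,f \right)} = \left(C + f\right) + 113 = 113 + C + f$)
$\left(46349 + 47562\right) \left(T{\left(\left(-25\right) 7,-145 \right)} - 27805\right) = \left(46349 + 47562\right) \left(\left(113 - 175 - 145\right) - 27805\right) = 93911 \left(\left(113 - 175 - 145\right) - 27805\right) = 93911 \left(-207 - 27805\right) = 93911 \left(-28012\right) = -2630634932$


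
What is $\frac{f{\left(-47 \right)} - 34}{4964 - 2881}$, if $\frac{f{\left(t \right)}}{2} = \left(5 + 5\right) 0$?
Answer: $- \frac{34}{2083} \approx -0.016323$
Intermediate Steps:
$f{\left(t \right)} = 0$ ($f{\left(t \right)} = 2 \left(5 + 5\right) 0 = 2 \cdot 10 \cdot 0 = 2 \cdot 0 = 0$)
$\frac{f{\left(-47 \right)} - 34}{4964 - 2881} = \frac{0 - 34}{4964 - 2881} = - \frac{34}{2083}$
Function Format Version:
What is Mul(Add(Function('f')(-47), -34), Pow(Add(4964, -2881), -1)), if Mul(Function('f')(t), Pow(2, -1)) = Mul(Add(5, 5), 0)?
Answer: Rational(-34, 2083) ≈ -0.016323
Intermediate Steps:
Function('f')(t) = 0 (Function('f')(t) = Mul(2, Mul(Add(5, 5), 0)) = Mul(2, Mul(10, 0)) = Mul(2, 0) = 0)
Mul(Add(Function('f')(-47), -34), Pow(Add(4964, -2881), -1)) = Mul(Add(0, -34), Pow(Add(4964, -2881), -1)) = Mul(-34, Pow(2083, -1)) = Mul(-34, Rational(1, 2083)) = Rational(-34, 2083)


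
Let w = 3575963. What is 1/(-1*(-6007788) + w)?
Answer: 1/9583751 ≈ 1.0434e-7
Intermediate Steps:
1/(-1*(-6007788) + w) = 1/(-1*(-6007788) + 3575963) = 1/(6007788 + 3575963) = 1/9583751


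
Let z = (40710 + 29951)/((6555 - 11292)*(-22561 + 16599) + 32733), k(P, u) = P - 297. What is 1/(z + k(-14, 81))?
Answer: -28274727/8793369436 ≈ -0.0032155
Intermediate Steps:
k(P, u) = -297 + P
z = 70661/28274727 (z = 70661/(-4737*(-5962) + 32733) = 70661/(28241994 + 32733) = 70661/28274727 ≈ 0.0024991)
1/(z + k(-14, 81)) = 1/(70661/28274727 + (-297 - 14)) = 1/(70661/28274727 - 311) = 1/(-8793369436/28274727) = -28274727/8793369436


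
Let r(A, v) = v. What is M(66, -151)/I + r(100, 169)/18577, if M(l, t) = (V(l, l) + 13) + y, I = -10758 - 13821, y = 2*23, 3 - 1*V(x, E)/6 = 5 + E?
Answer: 818248/35123391 ≈ 0.023296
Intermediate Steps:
V(x, E) = -12 - 6*E (V(x, E) = 18 - 6*(5 + E) = 18 + (-30 - 6*E) = -12 - 6*E)
y = 46
I = -24579
M(l, t) = 47 - 6*l (M(l, t) = ((-12 - 6*l) + 13) + 46 = (1 - 6*l) + 46 = 47 - 6*l)
M(66, -151)/I + r(100, 169)/18577 = (47 - 6*66)/(-24579) + 169/18577 = (47 - 396)*(-1/24579) + 169*(1/18577) = -349*(-1/24579) + 13/1429 = 349/24579 + 13/1429 = 818248/35123391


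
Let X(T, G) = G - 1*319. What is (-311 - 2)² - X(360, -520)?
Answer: 98808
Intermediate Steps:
X(T, G) = -319 + G (X(T, G) = G - 319 = -319 + G)
(-311 - 2)² - X(360, -520) = (-311 - 2)² - (-319 - 520) = (-313)² - 1*(-839) = 97969 + 839 = 98808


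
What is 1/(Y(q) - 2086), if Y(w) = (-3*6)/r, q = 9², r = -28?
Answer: -14/29195 ≈ -0.00047953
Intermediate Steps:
q = 81
Y(w) = 9/14 (Y(w) = -3*6/(-28) = -18*(-1/28) = 9/14)
1/(Y(q) - 2086) = 1/(9/14 - 2086) = 1/(-29195/14) = -14/29195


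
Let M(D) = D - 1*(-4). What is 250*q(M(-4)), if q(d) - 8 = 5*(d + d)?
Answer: 2000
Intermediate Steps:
M(D) = 4 + D (M(D) = D + 4 = 4 + D)
q(d) = 8 + 10*d (q(d) = 8 + 5*(d + d) = 8 + 5*(2*d) = 8 + 10*d)
250*q(M(-4)) = 250*(8 + 10*(4 - 4)) = 250*(8 + 10*0) = 250*(8 + 0) = 250*8 = 2000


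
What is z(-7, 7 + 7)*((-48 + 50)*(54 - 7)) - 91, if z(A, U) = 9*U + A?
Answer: 11095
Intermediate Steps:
z(A, U) = A + 9*U
z(-7, 7 + 7)*((-48 + 50)*(54 - 7)) - 91 = (-7 + 9*(7 + 7))*((-48 + 50)*(54 - 7)) - 91 = (-7 + 9*14)*(2*47) - 91 = (-7 + 126)*94 - 91 = 119*94 - 91 = 11186 - 91 = 11095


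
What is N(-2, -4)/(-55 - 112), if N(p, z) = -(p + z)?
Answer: -6/167 ≈ -0.035928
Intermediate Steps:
N(p, z) = -p - z
N(-2, -4)/(-55 - 112) = (-1*(-2) - 1*(-4))/(-55 - 112) = (2 + 4)/(-167) = -1/167*6 = -6/167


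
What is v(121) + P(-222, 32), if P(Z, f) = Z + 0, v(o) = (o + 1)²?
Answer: 14662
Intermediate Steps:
v(o) = (1 + o)²
P(Z, f) = Z
v(121) + P(-222, 32) = (1 + 121)² - 222 = 122² - 222 = 14884 - 222 = 14662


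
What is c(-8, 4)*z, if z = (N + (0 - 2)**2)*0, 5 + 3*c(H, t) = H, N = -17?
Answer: 0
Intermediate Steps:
c(H, t) = -5/3 + H/3
z = 0 (z = (-17 + (0 - 2)**2)*0 = (-17 + (-2)**2)*0 = (-17 + 4)*0 = -13*0 = 0)
c(-8, 4)*z = (-5/3 + (1/3)*(-8))*0 = (-5/3 - 8/3)*0 = -13/3*0 = 0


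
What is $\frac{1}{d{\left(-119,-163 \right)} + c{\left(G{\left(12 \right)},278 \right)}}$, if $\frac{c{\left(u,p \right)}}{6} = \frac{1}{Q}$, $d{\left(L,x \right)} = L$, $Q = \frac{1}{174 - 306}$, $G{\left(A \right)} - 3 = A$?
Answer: $- \frac{1}{911} \approx -0.0010977$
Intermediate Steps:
$G{\left(A \right)} = 3 + A$
$Q = - \frac{1}{132}$ ($Q = \frac{1}{-132} = - \frac{1}{132} \approx -0.0075758$)
$c{\left(u,p \right)} = -792$ ($c{\left(u,p \right)} = \frac{6}{- \frac{1}{132}} = 6 \left(-132\right) = -792$)
$\frac{1}{d{\left(-119,-163 \right)} + c{\left(G{\left(12 \right)},278 \right)}} = \frac{1}{-119 - 792} = \frac{1}{-911} = - \frac{1}{911}$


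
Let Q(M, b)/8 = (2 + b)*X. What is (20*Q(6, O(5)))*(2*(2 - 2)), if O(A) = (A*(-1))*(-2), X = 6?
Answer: 0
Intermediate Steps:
O(A) = 2*A (O(A) = -A*(-2) = 2*A)
Q(M, b) = 96 + 48*b (Q(M, b) = 8*((2 + b)*6) = 8*(12 + 6*b) = 96 + 48*b)
(20*Q(6, O(5)))*(2*(2 - 2)) = (20*(96 + 48*(2*5)))*(2*(2 - 2)) = (20*(96 + 48*10))*(2*0) = (20*(96 + 480))*0 = (20*576)*0 = 11520*0 = 0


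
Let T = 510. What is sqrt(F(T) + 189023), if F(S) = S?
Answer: sqrt(189533) ≈ 435.35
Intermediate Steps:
sqrt(F(T) + 189023) = sqrt(510 + 189023) = sqrt(189533)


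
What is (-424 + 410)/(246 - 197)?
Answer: -2/7 ≈ -0.28571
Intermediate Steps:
(-424 + 410)/(246 - 197) = -14/49 = -14*1/49 = -2/7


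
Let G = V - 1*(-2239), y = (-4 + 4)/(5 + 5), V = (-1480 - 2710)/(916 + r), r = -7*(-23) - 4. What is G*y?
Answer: 0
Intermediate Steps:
r = 157 (r = 161 - 4 = 157)
V = -4190/1073 (V = (-1480 - 2710)/(916 + 157) = -4190/1073 ≈ -3.9049)
y = 0 (y = 0/10 = 0*(1/10) = 0)
G = 2398257/1073 (G = -4190/1073 - 1*(-2239) = -4190/1073 + 2239 = 2398257/1073 ≈ 2235.1)
G*y = (2398257/1073)*0 = 0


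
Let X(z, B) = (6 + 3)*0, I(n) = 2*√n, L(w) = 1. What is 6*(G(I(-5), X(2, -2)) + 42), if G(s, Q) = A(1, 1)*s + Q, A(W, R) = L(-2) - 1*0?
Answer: 252 + 12*I*√5 ≈ 252.0 + 26.833*I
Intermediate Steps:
X(z, B) = 0 (X(z, B) = 9*0 = 0)
A(W, R) = 1 (A(W, R) = 1 - 1*0 = 1 + 0 = 1)
G(s, Q) = Q + s (G(s, Q) = 1*s + Q = s + Q = Q + s)
6*(G(I(-5), X(2, -2)) + 42) = 6*((0 + 2*√(-5)) + 42) = 6*((0 + 2*(I*√5)) + 42) = 6*((0 + 2*I*√5) + 42) = 6*(2*I*√5 + 42) = 6*(42 + 2*I*√5) = 252 + 12*I*√5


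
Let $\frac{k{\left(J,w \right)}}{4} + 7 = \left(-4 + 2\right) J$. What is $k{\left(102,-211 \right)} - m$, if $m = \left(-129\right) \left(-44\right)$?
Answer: $-6520$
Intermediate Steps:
$k{\left(J,w \right)} = -28 - 8 J$ ($k{\left(J,w \right)} = -28 + 4 \left(-4 + 2\right) J = -28 + 4 \left(- 2 J\right) = -28 - 8 J$)
$m = 5676$
$k{\left(102,-211 \right)} - m = \left(-28 - 816\right) - 5676 = -844 - 5676 = -6520$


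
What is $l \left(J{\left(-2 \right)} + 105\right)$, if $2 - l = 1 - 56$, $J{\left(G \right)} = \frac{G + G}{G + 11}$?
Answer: $\frac{17879}{3} \approx 5959.7$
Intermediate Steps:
$J{\left(G \right)} = \frac{2 G}{11 + G}$
$l = 57$ ($l = 2 - \left(1 - 56\right) = 2 - -55 = 2 + 55 = 57$)
$l \left(J{\left(-2 \right)} + 105\right) = 57 \left(2 \left(-2\right) \frac{1}{11 - 2} + 105\right) = 57 \left(2 \left(-2\right) \frac{1}{9} + 105\right) = 57 \left(- \frac{4}{9} + 105\right) = 57 \cdot \frac{941}{9} = \frac{17879}{3}$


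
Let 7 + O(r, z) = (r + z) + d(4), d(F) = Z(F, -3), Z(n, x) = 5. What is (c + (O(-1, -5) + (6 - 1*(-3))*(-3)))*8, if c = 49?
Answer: 112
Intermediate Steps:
d(F) = 5
O(r, z) = -2 + r + z (O(r, z) = -7 + ((r + z) + 5) = -7 + (5 + r + z) = -2 + r + z)
(c + (O(-1, -5) + (6 - 1*(-3))*(-3)))*8 = (49 + ((-2 - 1 - 5) + (6 - 1*(-3))*(-3)))*8 = (49 + (-8 + (6 + 3)*(-3)))*8 = (49 + (-8 + 9*(-3)))*8 = (49 + (-8 - 27))*8 = (49 - 35)*8 = 14*8 = 112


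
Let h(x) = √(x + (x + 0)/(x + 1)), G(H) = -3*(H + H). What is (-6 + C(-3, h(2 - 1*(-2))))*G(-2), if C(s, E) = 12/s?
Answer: -120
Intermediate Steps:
G(H) = -6*H
h(x) = √(x + x/(1 + x))
(-6 + C(-3, h(2 - 1*(-2))))*G(-2) = (-6 + 12/(-3))*(-6*(-2)) = (-6 + 12*(-⅓))*12 = (-6 - 4)*12 = -10*12 = -120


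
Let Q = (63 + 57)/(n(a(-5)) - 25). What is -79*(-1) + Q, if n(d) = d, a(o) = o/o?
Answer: 74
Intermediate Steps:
a(o) = 1
Q = -5 (Q = (63 + 57)/(1 - 25) = 120/(-24) = 120*(-1/24) = -5)
-79*(-1) + Q = -79*(-1) - 5 = 79 - 5 = 74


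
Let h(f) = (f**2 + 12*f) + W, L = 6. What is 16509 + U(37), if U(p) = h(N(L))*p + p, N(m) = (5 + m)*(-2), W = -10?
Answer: 24316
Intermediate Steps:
N(m) = -10 - 2*m
h(f) = -10 + f**2 + 12*f (h(f) = (f**2 + 12*f) - 10 = -10 + f**2 + 12*f)
U(p) = 211*p (U(p) = (-10 + (-10 - 2*6)**2 + 12*(-10 - 2*6))*p + p = (-10 + (-10 - 12)**2 + 12*(-10 - 12))*p + p = (-10 + (-22)**2 + 12*(-22))*p + p = (-10 + 484 - 264)*p + p = 210*p + p = 211*p)
16509 + U(37) = 16509 + 211*37 = 16509 + 7807 = 24316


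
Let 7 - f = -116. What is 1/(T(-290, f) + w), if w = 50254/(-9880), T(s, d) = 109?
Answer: 4940/513333 ≈ 0.0096234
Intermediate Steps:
f = 123 (f = 7 - 1*(-116) = 7 + 116 = 123)
w = -25127/4940 (w = 50254*(-1/9880) = -25127/4940 ≈ -5.0864)
1/(T(-290, f) + w) = 1/(109 - 25127/4940) = 1/(513333/4940) = 4940/513333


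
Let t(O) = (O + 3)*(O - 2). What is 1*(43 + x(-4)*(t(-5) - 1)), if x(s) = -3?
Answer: 4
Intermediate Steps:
t(O) = (-2 + O)*(3 + O) (t(O) = (3 + O)*(-2 + O) = (-2 + O)*(3 + O))
1*(43 + x(-4)*(t(-5) - 1)) = 1*(43 - 3*((-6 - 5 + (-5)**2) - 1)) = 1*(43 - 3*((-6 - 5 + 25) - 1)) = 1*(43 - 3*(14 - 1)) = 1*(43 - 3*13) = 1*(43 - 39) = 1*4 = 4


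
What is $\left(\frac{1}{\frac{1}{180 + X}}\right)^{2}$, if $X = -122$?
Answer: $3364$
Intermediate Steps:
$\left(\frac{1}{\frac{1}{180 + X}}\right)^{2} = \left(\frac{1}{\frac{1}{180 - 122}}\right)^{2} = \left(\frac{1}{\frac{1}{58}}\right)^{2} = 58^{2} = 3364$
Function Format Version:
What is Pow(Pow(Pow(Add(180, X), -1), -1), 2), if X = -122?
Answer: 3364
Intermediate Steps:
Pow(Pow(Pow(Add(180, X), -1), -1), 2) = Pow(Pow(Pow(Add(180, -122), -1), -1), 2) = Pow(Pow(Pow(58, -1), -1), 2) = Pow(Pow(Rational(1, 58), -1), 2) = Pow(58, 2) = 3364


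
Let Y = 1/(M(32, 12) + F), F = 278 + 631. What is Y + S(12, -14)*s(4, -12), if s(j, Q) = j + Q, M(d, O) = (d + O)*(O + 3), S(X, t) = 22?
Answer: -276143/1569 ≈ -176.00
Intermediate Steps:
M(d, O) = (3 + O)*(O + d) (M(d, O) = (O + d)*(3 + O) = (3 + O)*(O + d))
F = 909
s(j, Q) = Q + j
Y = 1/1569 (Y = 1/((12**2 + 3*12 + 3*32 + 12*32) + 909) = 1/((144 + 36 + 96 + 384) + 909) = 1/(660 + 909) = 1/1569 ≈ 0.00063735)
Y + S(12, -14)*s(4, -12) = 1/1569 + 22*(-12 + 4) = 1/1569 + 22*(-8) = 1/1569 - 176 = -276143/1569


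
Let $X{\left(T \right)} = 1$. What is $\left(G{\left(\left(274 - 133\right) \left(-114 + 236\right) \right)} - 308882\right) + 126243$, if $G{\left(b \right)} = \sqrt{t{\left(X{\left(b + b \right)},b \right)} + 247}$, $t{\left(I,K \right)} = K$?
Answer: $-182639 + \sqrt{17449} \approx -1.8251 \cdot 10^{5}$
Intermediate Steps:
$G{\left(b \right)} = \sqrt{247 + b}$ ($G{\left(b \right)} = \sqrt{b + 247} = \sqrt{247 + b}$)
$\left(G{\left(\left(274 - 133\right) \left(-114 + 236\right) \right)} - 308882\right) + 126243 = \left(\sqrt{247 + \left(274 - 133\right) \left(-114 + 236\right)} - 308882\right) + 126243 = \left(\sqrt{247 + 141 \cdot 122} - 308882\right) + 126243 = \left(\sqrt{247 + 17202} - 308882\right) + 126243 = \left(\sqrt{17449} - 308882\right) + 126243 = \left(-308882 + \sqrt{17449}\right) + 126243 = -182639 + \sqrt{17449}$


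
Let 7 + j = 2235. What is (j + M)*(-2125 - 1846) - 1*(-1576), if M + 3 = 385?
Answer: -10362734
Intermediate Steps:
M = 382 (M = -3 + 385 = 382)
j = 2228 (j = -7 + 2235 = 2228)
(j + M)*(-2125 - 1846) - 1*(-1576) = (2228 + 382)*(-2125 - 1846) - 1*(-1576) = 2610*(-3971) + 1576 = -10364310 + 1576 = -10362734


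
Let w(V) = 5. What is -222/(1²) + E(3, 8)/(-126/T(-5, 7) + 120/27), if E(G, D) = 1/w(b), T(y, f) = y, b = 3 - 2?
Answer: -296139/1334 ≈ -221.99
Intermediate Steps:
b = 1
E(G, D) = ⅕ (E(G, D) = 1/5 = ⅕)
-222/(1²) + E(3, 8)/(-126/T(-5, 7) + 120/27) = -222/(1²) + 1/(5*(-126/(-5) + 120/27)) = -222/1 + 1/(5*(-126*(-⅕) + 120*(1/27))) = -222*1 + 1/(5*(126/5 + 40/9)) = -222 + 1/(5*(1334/45)) = -222 + (⅕)*(45/1334) = -222 + 9/1334 = -296139/1334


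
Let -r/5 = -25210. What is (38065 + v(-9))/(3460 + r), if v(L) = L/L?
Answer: 19033/64755 ≈ 0.29392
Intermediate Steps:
r = 126050 (r = -5*(-25210) = 126050)
v(L) = 1
(38065 + v(-9))/(3460 + r) = (38065 + 1)/(3460 + 126050) = 38066/129510 = 38066*(1/129510) = 19033/64755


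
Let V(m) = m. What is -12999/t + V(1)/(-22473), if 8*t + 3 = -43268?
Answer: 2336968945/972429183 ≈ 2.4032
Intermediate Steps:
t = -43271/8 (t = -3/8 + (1/8)*(-43268) = -3/8 - 10817/2 = -43271/8 ≈ -5408.9)
-12999/t + V(1)/(-22473) = -12999/(-43271/8) + 1/(-22473) = -12999*(-8/43271) + 1*(-1/22473) = 103992/43271 - 1/22473 = 2336968945/972429183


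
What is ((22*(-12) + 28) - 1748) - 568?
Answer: -2552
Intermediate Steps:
((22*(-12) + 28) - 1748) - 568 = ((-264 + 28) - 1748) - 568 = (-236 - 1748) - 568 = -1984 - 568 = -2552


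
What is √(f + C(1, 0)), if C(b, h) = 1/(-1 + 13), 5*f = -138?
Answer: I*√24765/30 ≈ 5.2456*I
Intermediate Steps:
f = -138/5 (f = (⅕)*(-138) = -138/5 ≈ -27.600)
C(b, h) = 1/12
√(f + C(1, 0)) = √(-138/5 + 1/12) = √(-1651/60) = I*√24765/30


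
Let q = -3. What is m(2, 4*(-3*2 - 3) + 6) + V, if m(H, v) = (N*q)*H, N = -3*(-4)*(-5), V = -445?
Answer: -85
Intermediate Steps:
N = -60 (N = 12*(-5) = -60)
m(H, v) = 180*H (m(H, v) = (-60*(-3))*H = 180*H)
m(2, 4*(-3*2 - 3) + 6) + V = 180*2 - 445 = 360 - 445 = -85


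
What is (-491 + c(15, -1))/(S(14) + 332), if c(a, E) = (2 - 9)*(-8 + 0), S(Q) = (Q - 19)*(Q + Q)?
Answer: -145/64 ≈ -2.2656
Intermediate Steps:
S(Q) = 2*Q*(-19 + Q) (S(Q) = (-19 + Q)*(2*Q) = 2*Q*(-19 + Q))
c(a, E) = 56 (c(a, E) = -7*(-8) = 56)
(-491 + c(15, -1))/(S(14) + 332) = (-491 + 56)/(2*14*(-19 + 14) + 332) = -435/(2*14*(-5) + 332) = -435/(-140 + 332) = -435/192 = -435*1/192 = -145/64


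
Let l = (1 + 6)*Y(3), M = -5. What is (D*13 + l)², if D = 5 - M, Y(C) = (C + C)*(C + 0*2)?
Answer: 65536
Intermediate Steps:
Y(C) = 2*C² (Y(C) = (2*C)*(C + 0) = (2*C)*C = 2*C²)
D = 10 (D = 5 - 1*(-5) = 5 + 5 = 10)
l = 126 (l = (1 + 6)*(2*3²) = 7*(2*9) = 7*18 = 126)
(D*13 + l)² = (10*13 + 126)² = (130 + 126)² = 256² = 65536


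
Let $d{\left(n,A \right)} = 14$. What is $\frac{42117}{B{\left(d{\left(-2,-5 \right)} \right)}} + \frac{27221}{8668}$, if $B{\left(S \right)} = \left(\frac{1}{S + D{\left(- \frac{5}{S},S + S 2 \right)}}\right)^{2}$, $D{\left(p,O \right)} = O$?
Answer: $\frac{1144860036437}{8668} \approx 1.3208 \cdot 10^{8}$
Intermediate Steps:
$B{\left(S \right)} = \frac{1}{16 S^{2}}$ ($B{\left(S \right)} = \left(\frac{1}{S + \left(S + S 2\right)}\right)^{2} = \left(\frac{1}{S + \left(S + 2 S\right)}\right)^{2} = \left(\frac{1}{S + 3 S}\right)^{2} = \left(\frac{1}{4 S}\right)^{2} = \frac{1}{16 S^{2}}$)
$\frac{42117}{B{\left(d{\left(-2,-5 \right)} \right)}} + \frac{27221}{8668} = \frac{42117}{\frac{1}{16} \cdot \frac{1}{196}} + \frac{27221}{8668} = \frac{42117}{\frac{1}{16} \cdot \frac{1}{196}} + 27221 \cdot \frac{1}{8668} = 42117 \frac{1}{\frac{1}{3136}} + \frac{27221}{8668} = 42117 \cdot 3136 + \frac{27221}{8668} = 132078912 + \frac{27221}{8668} = \frac{1144860036437}{8668}$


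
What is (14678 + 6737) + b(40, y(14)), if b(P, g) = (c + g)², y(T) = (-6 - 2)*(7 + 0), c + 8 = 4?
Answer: 25015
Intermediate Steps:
c = -4 (c = -8 + 4 = -4)
y(T) = -56 (y(T) = -8*7 = -56)
b(P, g) = (-4 + g)²
(14678 + 6737) + b(40, y(14)) = (14678 + 6737) + (-4 - 56)² = 21415 + (-60)² = 21415 + 3600 = 25015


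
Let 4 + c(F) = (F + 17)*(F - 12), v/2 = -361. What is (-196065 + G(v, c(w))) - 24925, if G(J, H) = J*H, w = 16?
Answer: -313406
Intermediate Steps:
v = -722 (v = 2*(-361) = -722)
c(F) = -4 + (-12 + F)*(17 + F) (c(F) = -4 + (F + 17)*(F - 12) = -4 + (17 + F)*(-12 + F) = -4 + (-12 + F)*(17 + F))
G(J, H) = H*J
(-196065 + G(v, c(w))) - 24925 = (-196065 + (-208 + 16**2 + 5*16)*(-722)) - 24925 = (-196065 + (-208 + 256 + 80)*(-722)) - 24925 = (-196065 + 128*(-722)) - 24925 = (-196065 - 92416) - 24925 = -288481 - 24925 = -313406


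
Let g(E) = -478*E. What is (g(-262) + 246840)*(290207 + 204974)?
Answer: 184244965756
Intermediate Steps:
(g(-262) + 246840)*(290207 + 204974) = (-478*(-262) + 246840)*(290207 + 204974) = (125236 + 246840)*495181 = 372076*495181 = 184244965756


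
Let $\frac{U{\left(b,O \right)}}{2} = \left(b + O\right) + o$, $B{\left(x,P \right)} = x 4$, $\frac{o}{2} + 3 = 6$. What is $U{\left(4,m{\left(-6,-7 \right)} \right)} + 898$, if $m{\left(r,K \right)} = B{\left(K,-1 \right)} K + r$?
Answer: $1298$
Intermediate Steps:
$o = 6$ ($o = -6 + 2 \cdot 6 = -6 + 12 = 6$)
$B{\left(x,P \right)} = 4 x$
$m{\left(r,K \right)} = r + 4 K^{2}$ ($m{\left(r,K \right)} = 4 K K + r = 4 K^{2} + r = r + 4 K^{2}$)
$U{\left(b,O \right)} = 12 + 2 O + 2 b$ ($U{\left(b,O \right)} = 2 \left(\left(b + O\right) + 6\right) = 2 \left(\left(O + b\right) + 6\right) = 2 \left(6 + O + b\right) = 12 + 2 O + 2 b$)
$U{\left(4,m{\left(-6,-7 \right)} \right)} + 898 = \left(12 + 2 \left(-6 + 4 \left(-7\right)^{2}\right) + 2 \cdot 4\right) + 898 = \left(12 + 2 \left(-6 + 4 \cdot 49\right) + 8\right) + 898 = \left(12 + 2 \left(-6 + 196\right) + 8\right) + 898 = \left(12 + 2 \cdot 190 + 8\right) + 898 = \left(12 + 380 + 8\right) + 898 = 400 + 898 = 1298$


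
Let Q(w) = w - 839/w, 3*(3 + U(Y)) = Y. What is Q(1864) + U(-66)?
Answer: 3427057/1864 ≈ 1838.6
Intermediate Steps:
U(Y) = -3 + Y/3
Q(w) = w - 839/w
Q(1864) + U(-66) = (1864 - 839/1864) + (-3 + (⅓)*(-66)) = (1864 - 839*1/1864) + (-3 - 22) = (1864 - 839/1864) - 25 = 3473657/1864 - 25 = 3427057/1864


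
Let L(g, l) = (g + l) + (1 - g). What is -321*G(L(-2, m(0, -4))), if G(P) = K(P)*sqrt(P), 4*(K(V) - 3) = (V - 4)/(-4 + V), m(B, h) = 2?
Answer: -4173*sqrt(3)/4 ≈ -1807.0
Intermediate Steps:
L(g, l) = 1 + l
K(V) = 13/4 (K(V) = 3 + ((V - 4)/(-4 + V))/4 = 3 + ((-4 + V)/(-4 + V))/4 = 3 + (1/4)*1 = 3 + 1/4 = 13/4)
G(P) = 13*sqrt(P)/4
-321*G(L(-2, m(0, -4))) = -4173*sqrt(1 + 2)/4 = -4173*sqrt(3)/4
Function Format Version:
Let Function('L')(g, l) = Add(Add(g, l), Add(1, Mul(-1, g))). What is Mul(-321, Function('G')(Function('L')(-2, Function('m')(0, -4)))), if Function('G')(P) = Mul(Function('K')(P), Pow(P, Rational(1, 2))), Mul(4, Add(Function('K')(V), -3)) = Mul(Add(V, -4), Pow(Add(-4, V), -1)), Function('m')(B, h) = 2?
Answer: Mul(Rational(-4173, 4), Pow(3, Rational(1, 2))) ≈ -1807.0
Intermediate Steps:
Function('L')(g, l) = Add(1, l)
Function('K')(V) = Rational(13, 4) (Function('K')(V) = Add(3, Mul(Rational(1, 4), Mul(Add(V, -4), Pow(Add(-4, V), -1)))) = Add(3, Mul(Rational(1, 4), Mul(Add(-4, V), Pow(Add(-4, V), -1)))) = Add(3, Mul(Rational(1, 4), 1)) = Add(3, Rational(1, 4)) = Rational(13, 4))
Function('G')(P) = Mul(Rational(13, 4), Pow(P, Rational(1, 2)))
Mul(-321, Function('G')(Function('L')(-2, Function('m')(0, -4)))) = Mul(-321, Mul(Rational(13, 4), Pow(Add(1, 2), Rational(1, 2)))) = Mul(-321, Mul(Rational(13, 4), Pow(3, Rational(1, 2)))) = Mul(Rational(-4173, 4), Pow(3, Rational(1, 2)))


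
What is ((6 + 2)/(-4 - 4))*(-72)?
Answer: 72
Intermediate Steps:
((6 + 2)/(-4 - 4))*(-72) = (8/(-8))*(-72) = (8*(-⅛))*(-72) = -1*(-72) = 72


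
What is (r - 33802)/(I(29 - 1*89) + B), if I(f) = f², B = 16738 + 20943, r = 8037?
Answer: -25765/41281 ≈ -0.62414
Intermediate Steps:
B = 37681
(r - 33802)/(I(29 - 1*89) + B) = (8037 - 33802)/((29 - 1*89)² + 37681) = -25765/((29 - 89)² + 37681) = -25765/((-60)² + 37681) = -25765/(3600 + 37681) = -25765/41281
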